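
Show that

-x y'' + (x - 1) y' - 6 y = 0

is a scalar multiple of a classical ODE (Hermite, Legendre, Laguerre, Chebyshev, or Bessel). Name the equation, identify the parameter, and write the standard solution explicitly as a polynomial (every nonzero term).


All three coefficients share the factor -1; dividing through by -1 gives  x y'' + (1 - x) y' + 6 y = 0.
This matches the Laguerre equation x y'' + (1 - x) y' + n y = 0 with n = 6; the polynomial solution is L_6(x).
With y = sum_k a_k x^k, matching x^k gives (k+1)k a_{k+1} + (k+1) a_{k+1} - k a_k + n a_k = 0, i.e. (k+1)^2 a_{k+1} = (k - n) a_k = (k - 6) a_k. The right side vanishes at k = 6, so the series terminates at degree 6.
Standard normalization L_n(0) = 1 gives a_0 = 1. Work upward with a_{k+1} = (k - 6) a_k / (k+1)^2:
  a_1 = (0 - 6)(1) / 1^2 = -6/1 = -6
  a_2 = (1 - 6)(-6) / 2^2 = 30/4 = 15/2
  a_3 = (2 - 6)(15/2) / 3^2 = -30/9 = -10/3
  a_4 = (3 - 6)(-10/3) / 4^2 = 10/16 = 5/8
  a_5 = (4 - 6)(5/8) / 5^2 = (-5/4)/25 = -1/20
  a_6 = (5 - 6)(-1/20) / 6^2 = (1/20)/36 = 1/720
Hence L_6(x) = x^6/720 - x^5/20 + 5 x^4/8 - 10 x^3/3 + 15 x^2/2 - 6 x + 1.

L_6(x); series = x^6/720 - x^5/20 + 5 x^4/8 - 10 x^3/3 + 15 x^2/2 - 6 x + 1


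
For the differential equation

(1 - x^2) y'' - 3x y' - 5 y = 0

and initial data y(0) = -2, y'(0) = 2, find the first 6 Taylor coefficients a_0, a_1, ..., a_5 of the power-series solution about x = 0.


Ansatz: y(x) = sum_{n>=0} a_n x^n, so y'(x) = sum_{n>=1} n a_n x^(n-1) and y''(x) = sum_{n>=2} n(n-1) a_n x^(n-2).
Substitute into P(x) y'' + Q(x) y' + R(x) y = 0 with P(x) = 1 - x^2, Q(x) = -3x, R(x) = -5, and match powers of x.
Initial conditions: a_0 = -2, a_1 = 2.
Setting the coefficient of each power of x to zero and solving order by order (substituting the coefficients already found):
  x^0: 2 a_2 - 5 a_0 = 0  ->  2 a_2 = 5 a_0 = -10  ->  a_2 = -5
  x^1: 6 a_3 - 8 a_1 = 0  ->  6 a_3 = 8 a_1 = 16  ->  a_3 = 8/3
  x^2: 12 a_4 - 13 a_2 = 0  ->  12 a_4 = 13 a_2 = -65  ->  a_4 = -65/12
  x^3: 20 a_5 - 20 a_3 = 0  ->  20 a_5 = 20 a_3 = 160/3  ->  a_5 = 8/3
Truncated series: y(x) = -2 + 2 x - 5 x^2 + (8/3) x^3 - (65/12) x^4 + (8/3) x^5 + O(x^6).

a_0 = -2; a_1 = 2; a_2 = -5; a_3 = 8/3; a_4 = -65/12; a_5 = 8/3


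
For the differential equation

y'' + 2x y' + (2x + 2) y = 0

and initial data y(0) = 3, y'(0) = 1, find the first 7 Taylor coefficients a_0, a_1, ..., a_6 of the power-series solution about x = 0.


Ansatz: y(x) = sum_{n>=0} a_n x^n, so y'(x) = sum_{n>=1} n a_n x^(n-1) and y''(x) = sum_{n>=2} n(n-1) a_n x^(n-2).
Substitute into P(x) y'' + Q(x) y' + R(x) y = 0 with P(x) = 1, Q(x) = 2x, R(x) = 2x + 2, and match powers of x.
Initial conditions: a_0 = 3, a_1 = 1.
Setting the coefficient of each power of x to zero and solving order by order (substituting the coefficients already found):
  x^0: 2 a_2 + 2 a_0 = 0  ->  2 a_2 = -2 a_0 = -6  ->  a_2 = -3
  x^1: 6 a_3 + 4 a_1 + 2 a_0 = 0  ->  6 a_3 = -4 a_1 - 2 a_0 = -10  ->  a_3 = -5/3
  x^2: 12 a_4 + 6 a_2 + 2 a_1 = 0  ->  12 a_4 = -6 a_2 - 2 a_1 = 16  ->  a_4 = 4/3
  x^3: 20 a_5 + 8 a_3 + 2 a_2 = 0  ->  20 a_5 = -8 a_3 - 2 a_2 = 58/3  ->  a_5 = 29/30
  x^4: 30 a_6 + 10 a_4 + 2 a_3 = 0  ->  30 a_6 = -10 a_4 - 2 a_3 = -10  ->  a_6 = -1/3
Truncated series: y(x) = 3 + x - 3 x^2 - (5/3) x^3 + (4/3) x^4 + (29/30) x^5 - (1/3) x^6 + O(x^7).

a_0 = 3; a_1 = 1; a_2 = -3; a_3 = -5/3; a_4 = 4/3; a_5 = 29/30; a_6 = -1/3


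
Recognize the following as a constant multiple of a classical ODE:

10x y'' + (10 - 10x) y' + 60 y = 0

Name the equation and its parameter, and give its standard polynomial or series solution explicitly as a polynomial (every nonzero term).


All three coefficients share the factor 10; dividing through by 10 gives  x y'' + (1 - x) y' + 6 y = 0.
This matches the Laguerre equation x y'' + (1 - x) y' + n y = 0 with n = 6; the polynomial solution is L_6(x).
With y = sum_k a_k x^k, matching x^k gives (k+1)k a_{k+1} + (k+1) a_{k+1} - k a_k + n a_k = 0, i.e. (k+1)^2 a_{k+1} = (k - n) a_k = (k - 6) a_k. The right side vanishes at k = 6, so the series terminates at degree 6.
Standard normalization L_n(0) = 1 gives a_0 = 1. Work upward with a_{k+1} = (k - 6) a_k / (k+1)^2:
  a_1 = (0 - 6)(1) / 1^2 = -6/1 = -6
  a_2 = (1 - 6)(-6) / 2^2 = 30/4 = 15/2
  a_3 = (2 - 6)(15/2) / 3^2 = -30/9 = -10/3
  a_4 = (3 - 6)(-10/3) / 4^2 = 10/16 = 5/8
  a_5 = (4 - 6)(5/8) / 5^2 = (-5/4)/25 = -1/20
  a_6 = (5 - 6)(-1/20) / 6^2 = (1/20)/36 = 1/720
Hence L_6(x) = x^6/720 - x^5/20 + 5 x^4/8 - 10 x^3/3 + 15 x^2/2 - 6 x + 1.

L_6(x); series = x^6/720 - x^5/20 + 5 x^4/8 - 10 x^3/3 + 15 x^2/2 - 6 x + 1


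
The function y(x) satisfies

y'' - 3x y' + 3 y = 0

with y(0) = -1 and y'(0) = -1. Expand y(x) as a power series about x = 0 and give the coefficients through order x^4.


Ansatz: y(x) = sum_{n>=0} a_n x^n, so y'(x) = sum_{n>=1} n a_n x^(n-1) and y''(x) = sum_{n>=2} n(n-1) a_n x^(n-2).
Substitute into P(x) y'' + Q(x) y' + R(x) y = 0 with P(x) = 1, Q(x) = -3x, R(x) = 3, and match powers of x.
Initial conditions: a_0 = -1, a_1 = -1.
Setting the coefficient of each power of x to zero and solving order by order (substituting the coefficients already found):
  x^0: 2 a_2 + 3 a_0 = 0  ->  2 a_2 = -3 a_0 = 3  ->  a_2 = 3/2
  x^1: 6 a_3 = 0  ->  a_3 = 0
  x^2: 12 a_4 - 3 a_2 = 0  ->  12 a_4 = 3 a_2 = 9/2  ->  a_4 = 3/8
Truncated series: y(x) = -1 - x + (3/2) x^2 + (3/8) x^4 + O(x^5).

a_0 = -1; a_1 = -1; a_2 = 3/2; a_3 = 0; a_4 = 3/8


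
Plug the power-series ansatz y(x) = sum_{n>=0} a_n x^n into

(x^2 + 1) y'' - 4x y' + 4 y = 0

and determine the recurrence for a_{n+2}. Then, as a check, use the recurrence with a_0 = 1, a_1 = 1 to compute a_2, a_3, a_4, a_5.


Substitute y = sum_n a_n x^n.
(1 + 1 x^2) y'' contributes (n+2)(n+1) a_{n+2} + n(n-1) a_n at x^n.
-4 x y'(x) contributes -4 n a_n at x^n.
4 y(x) contributes 4 a_n at x^n.
Matching x^n: (n+2)(n+1) a_{n+2} + (n(n-1) - 4 n + 4) a_n = 0.
Thus a_{n+2} = (-n(n-1) + 4 n - 4) / ((n+1)(n+2)) * a_n.

Check with a_0 = 1, a_1 = 1 (apply the recurrence for n = 0, 1, 2, 3): a_0 = 1, a_1 = 1, a_2 = -2, a_3 = 0, a_4 = -1/3, a_5 = 0.

a_(n+2) = (-n(n-1) + 4 n - 4) / ((n+1)(n+2)) * a_n; check: a_0 = 1, a_1 = 1, a_2 = -2, a_3 = 0, a_4 = -1/3, a_5 = 0


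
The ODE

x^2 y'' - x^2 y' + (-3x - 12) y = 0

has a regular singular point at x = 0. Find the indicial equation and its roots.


Divide by x^2 to reach normal form y'' + P_1(x) y' + P_2(x) y = 0 with P_1(x) = -1 and P_2(x) = -3/x - 12/x^2.
x = 0 is a singular point because the y-coefficient -3/x - 12/x^2 has a pole at x = 0.
It is a regular singular point because x P_1(x) = p(x) = -x and x^2 P_2(x) = q(x) = -3x - 12 are polynomials, hence analytic at x = 0.
p(0) = 0,  q(0) = -12.
Indicial equation: r(r-1) + p(0) r + q(0) = 0, i.e. r^2 + (p(0) - 1) r + q(0) = 0, i.e. r^2 - 1 r - 12 = 0.
Discriminant: (-1)^2 - 4(-12) = 49, so r = (1 ± 7)/2.
Solving: r_1 = 4, r_2 = -3.

indicial: r^2 - 1 r - 12 = 0; roots r_1 = 4, r_2 = -3


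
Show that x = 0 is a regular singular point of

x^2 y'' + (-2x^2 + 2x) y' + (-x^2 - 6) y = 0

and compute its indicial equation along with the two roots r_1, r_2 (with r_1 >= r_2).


Divide by x^2 to reach normal form y'' + P_1(x) y' + P_2(x) y = 0 with P_1(x) = -2 + 2/x and P_2(x) = -1 - 6/x^2.
x = 0 is a singular point because the y'-coefficient -2 + 2/x has a pole at x = 0 and the y-coefficient -1 - 6/x^2 has a pole at x = 0.
It is a regular singular point because x P_1(x) = p(x) = 2 - 2x and x^2 P_2(x) = q(x) = -x^2 - 6 are polynomials, hence analytic at x = 0.
p(0) = 2,  q(0) = -6.
Indicial equation: r(r-1) + p(0) r + q(0) = 0, i.e. r^2 + (p(0) - 1) r + q(0) = 0, i.e. r^2 + 1 r - 6 = 0.
Discriminant: (1)^2 - 4(-6) = 25, so r = (-1 ± 5)/2.
Solving: r_1 = 2, r_2 = -3.

indicial: r^2 + 1 r - 6 = 0; roots r_1 = 2, r_2 = -3


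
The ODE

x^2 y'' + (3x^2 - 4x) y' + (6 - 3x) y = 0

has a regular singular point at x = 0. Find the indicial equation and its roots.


Divide by x^2 to reach normal form y'' + P_1(x) y' + P_2(x) y = 0 with P_1(x) = 3 - 4/x and P_2(x) = -3/x + 6/x^2.
x = 0 is a singular point because the y'-coefficient 3 - 4/x has a pole at x = 0 and the y-coefficient -3/x + 6/x^2 has a pole at x = 0.
It is a regular singular point because x P_1(x) = p(x) = 3x - 4 and x^2 P_2(x) = q(x) = 6 - 3x are polynomials, hence analytic at x = 0.
p(0) = -4,  q(0) = 6.
Indicial equation: r(r-1) + p(0) r + q(0) = 0, i.e. r^2 + (p(0) - 1) r + q(0) = 0, i.e. r^2 - 5 r + 6 = 0.
Discriminant: (-5)^2 - 4(6) = 1, so r = (5 ± 1)/2.
Solving: r_1 = 3, r_2 = 2.

indicial: r^2 - 5 r + 6 = 0; roots r_1 = 3, r_2 = 2


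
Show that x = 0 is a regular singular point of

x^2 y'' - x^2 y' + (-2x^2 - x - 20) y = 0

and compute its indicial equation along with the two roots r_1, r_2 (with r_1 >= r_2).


Divide by x^2 to reach normal form y'' + P_1(x) y' + P_2(x) y = 0 with P_1(x) = -1 and P_2(x) = -2 - 1/x - 20/x^2.
x = 0 is a singular point because the y-coefficient -2 - 1/x - 20/x^2 has a pole at x = 0.
It is a regular singular point because x P_1(x) = p(x) = -x and x^2 P_2(x) = q(x) = -2x^2 - x - 20 are polynomials, hence analytic at x = 0.
p(0) = 0,  q(0) = -20.
Indicial equation: r(r-1) + p(0) r + q(0) = 0, i.e. r^2 + (p(0) - 1) r + q(0) = 0, i.e. r^2 - 1 r - 20 = 0.
Discriminant: (-1)^2 - 4(-20) = 81, so r = (1 ± 9)/2.
Solving: r_1 = 5, r_2 = -4.

indicial: r^2 - 1 r - 20 = 0; roots r_1 = 5, r_2 = -4


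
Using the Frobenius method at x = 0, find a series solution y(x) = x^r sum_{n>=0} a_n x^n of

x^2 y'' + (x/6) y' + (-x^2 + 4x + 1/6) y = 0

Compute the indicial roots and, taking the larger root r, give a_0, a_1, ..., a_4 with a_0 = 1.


Write in Frobenius form y'' + (p(x)/x) y' + (q(x)/x^2) y = 0:
  p(x) = 1/6,  q(x) = -x^2 + 4x + 1/6.
Indicial equation: r(r-1) + (1/6) r + (1/6) = 0 -> roots r_1 = 1/2, r_2 = 1/3.
Take r = r_1 = 1/2. Let y(x) = x^r sum_{n>=0} a_n x^n with a_0 = 1.
Substitute y = x^r sum a_n x^n and match x^{r+n}. The recurrence is
  D(n) a_n + 4 a_{n-1} - 1 a_{n-2} = 0,  where D(n) = (r+n)(r+n-1) + (1/6)(r+n) + (1/6).
  a_n = [-4 a_{n-1} + 1 a_{n-2}] / D(n).
Since the indicial polynomial factors as (r - r_1)(r - r_2), D(n) = (r_1 + n - r_1)(r_1 + n - r_2) = n(n + 1/6).
Evaluating step by step (a_0 = 1):
  n = 1: D(1) = 1(1 + 1/6) = 7/6; numerator = -4(1) = -4; a_1 = (-4)/(7/6) = -24/7
  n = 2: D(2) = 2(2 + 1/6) = 13/3; numerator = -4(-24/7) + 1(1) = 103/7; a_2 = (103/7)/(13/3) = 309/91
  n = 3: D(3) = 3(3 + 1/6) = 19/2; numerator = -4(309/91) + 1(-24/7) = -1548/91; a_3 = (-1548/91)/(19/2) = -3096/1729
  n = 4: D(4) = 4(4 + 1/6) = 50/3; numerator = -4(-3096/1729) + 1(309/91) = 18255/1729; a_4 = (18255/1729)/(50/3) = 10953/17290

r = 1/2; a_0 = 1; a_1 = -24/7; a_2 = 309/91; a_3 = -3096/1729; a_4 = 10953/17290


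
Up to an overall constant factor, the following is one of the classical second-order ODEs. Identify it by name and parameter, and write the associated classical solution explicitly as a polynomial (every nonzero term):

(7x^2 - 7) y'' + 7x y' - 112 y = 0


All three coefficients share the factor -7; dividing through by -7 gives  (1 - x^2) y'' - x y' + 16 y = 0.
This matches the Chebyshev equation (1 - x^2) y'' - x y' + n^2 y = 0 (note the -x y' term, not -2x y') with n^2 = 16, so n = 4; the polynomial solution is T_4(x).
With y = sum_k a_k x^k, matching x^k gives (k+2)(k+1) a_{k+2} = (k^2 - n^2) a_k = (k - 4)(k + 4) a_k. The right side vanishes at k = 4, so the series with the parity of 4 terminates at degree 4.
Standard normalization: leading coefficient of T_n is 2^(n-1), so a_4 = 2^3 = 8. Work downward with a_k = (k+1)(k+2) a_{k+2} / ((k - 4)(k + 4)):
  a_2 = (3)(4)(8) / ((2 - 4)(2 + 4)) = 96/(-12) = -8
  a_0 = (1)(2)(-8) / ((0 - 4)(0 + 4)) = -16/(-16) = 1
Hence T_4(x) = 8 x^4 - 8 x^2 + 1.

T_4(x); series = 8 x^4 - 8 x^2 + 1


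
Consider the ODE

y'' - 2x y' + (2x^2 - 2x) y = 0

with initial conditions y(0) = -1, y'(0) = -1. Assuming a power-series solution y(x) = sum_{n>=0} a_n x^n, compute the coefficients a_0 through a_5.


Ansatz: y(x) = sum_{n>=0} a_n x^n, so y'(x) = sum_{n>=1} n a_n x^(n-1) and y''(x) = sum_{n>=2} n(n-1) a_n x^(n-2).
Substitute into P(x) y'' + Q(x) y' + R(x) y = 0 with P(x) = 1, Q(x) = -2x, R(x) = 2x^2 - 2x, and match powers of x.
Initial conditions: a_0 = -1, a_1 = -1.
Setting the coefficient of each power of x to zero and solving order by order (substituting the coefficients already found):
  x^0: 2 a_2 = 0  ->  a_2 = 0
  x^1: 6 a_3 - 2 a_1 - 2 a_0 = 0  ->  6 a_3 = 2 a_1 + 2 a_0 = -4  ->  a_3 = -2/3
  x^2: 12 a_4 - 4 a_2 - 2 a_1 + 2 a_0 = 0  ->  12 a_4 = 4 a_2 + 2 a_1 - 2 a_0 = 0  ->  a_4 = 0
  x^3: 20 a_5 - 6 a_3 - 2 a_2 + 2 a_1 = 0  ->  20 a_5 = 6 a_3 + 2 a_2 - 2 a_1 = -2  ->  a_5 = -1/10
Truncated series: y(x) = -1 - x - (2/3) x^3 - (1/10) x^5 + O(x^6).

a_0 = -1; a_1 = -1; a_2 = 0; a_3 = -2/3; a_4 = 0; a_5 = -1/10


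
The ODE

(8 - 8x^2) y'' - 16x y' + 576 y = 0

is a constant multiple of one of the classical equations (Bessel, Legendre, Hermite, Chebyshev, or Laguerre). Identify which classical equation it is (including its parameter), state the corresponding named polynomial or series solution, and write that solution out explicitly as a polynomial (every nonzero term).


All three coefficients share the factor 8; dividing through by 8 gives  (1 - x^2) y'' - 2x y' + 72 y = 0.
This matches the Legendre equation (1 - x^2) y'' - 2x y' + n(n+1) y = 0 (note the -2x y' term) with n(n+1) = 72, so n = 8; the polynomial solution is P_8(x).
With y = sum_k a_k x^k, matching x^k gives (k+2)(k+1) a_{k+2} = [k(k+1) - n(n+1)] a_k = (k - 8)(k + 9) a_k. The right side vanishes at k = 8, so the series with the parity of 8 terminates at degree 8.
Standard normalization (P_n(1) = 1): leading coefficient (2n)!/(2^n (n!)^2) = 20922789888000/(256*1625702400) = 6435/128, so a_8 = 6435/128. Work downward with a_k = (k+1)(k+2) a_{k+2} / ((k - 8)(k + 9)):
  a_6 = (7)(8)(6435/128) / ((6 - 8)(6 + 9)) = (45045/16)/(-30) = -3003/32
  a_4 = (5)(6)(-3003/32) / ((4 - 8)(4 + 9)) = (-45045/16)/(-52) = 3465/64
  a_2 = (3)(4)(3465/64) / ((2 - 8)(2 + 9)) = (10395/16)/(-66) = -315/32
  a_0 = (1)(2)(-315/32) / ((0 - 8)(0 + 9)) = (-315/16)/(-72) = 35/128
Hence P_8(x) = 6435 x^8/128 - 3003 x^6/32 + 3465 x^4/64 - 315 x^2/32 + 35/128.

P_8(x); series = 6435 x^8/128 - 3003 x^6/32 + 3465 x^4/64 - 315 x^2/32 + 35/128


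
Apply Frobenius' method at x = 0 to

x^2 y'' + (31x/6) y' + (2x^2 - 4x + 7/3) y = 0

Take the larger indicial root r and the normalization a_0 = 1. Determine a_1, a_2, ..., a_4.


Write in Frobenius form y'' + (p(x)/x) y' + (q(x)/x^2) y = 0:
  p(x) = 31/6,  q(x) = 2x^2 - 4x + 7/3.
Indicial equation: r(r-1) + (31/6) r + (7/3) = 0 -> roots r_1 = -2/3, r_2 = -7/2.
Take r = r_1 = -2/3. Let y(x) = x^r sum_{n>=0} a_n x^n with a_0 = 1.
Substitute y = x^r sum a_n x^n and match x^{r+n}. The recurrence is
  D(n) a_n - 4 a_{n-1} + 2 a_{n-2} = 0,  where D(n) = (r+n)(r+n-1) + (31/6)(r+n) + (7/3).
  a_n = [4 a_{n-1} - 2 a_{n-2}] / D(n).
Since the indicial polynomial factors as (r - r_1)(r - r_2), D(n) = (r_1 + n - r_1)(r_1 + n - r_2) = n(n + 17/6).
Evaluating step by step (a_0 = 1):
  n = 1: D(1) = 1(1 + 17/6) = 23/6; numerator = 4(1) = 4; a_1 = (4)/(23/6) = 24/23
  n = 2: D(2) = 2(2 + 17/6) = 29/3; numerator = 4(24/23) - 2(1) = 50/23; a_2 = (50/23)/(29/3) = 150/667
  n = 3: D(3) = 3(3 + 17/6) = 35/2; numerator = 4(150/667) - 2(24/23) = -792/667; a_3 = (-792/667)/(35/2) = -1584/23345
  n = 4: D(4) = 4(4 + 17/6) = 82/3; numerator = 4(-1584/23345) - 2(150/667) = -732/1015; a_4 = (-732/1015)/(82/3) = -1098/41615

r = -2/3; a_0 = 1; a_1 = 24/23; a_2 = 150/667; a_3 = -1584/23345; a_4 = -1098/41615


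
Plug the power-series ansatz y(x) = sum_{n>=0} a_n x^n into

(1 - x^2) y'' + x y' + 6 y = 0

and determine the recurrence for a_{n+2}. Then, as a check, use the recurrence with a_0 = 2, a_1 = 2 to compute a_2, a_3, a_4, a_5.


Substitute y = sum_n a_n x^n.
(1 - 1 x^2) y'' contributes (n+2)(n+1) a_{n+2} - n(n-1) a_n at x^n.
x y'(x) contributes n a_n at x^n.
6 y(x) contributes 6 a_n at x^n.
Matching x^n: (n+2)(n+1) a_{n+2} + (-n(n-1) + n + 6) a_n = 0.
Thus a_{n+2} = (n(n-1) - n - 6) / ((n+1)(n+2)) * a_n.

Check with a_0 = 2, a_1 = 2 (apply the recurrence for n = 0, 1, 2, 3): a_0 = 2, a_1 = 2, a_2 = -6, a_3 = -7/3, a_4 = 3, a_5 = 7/20.

a_(n+2) = (n(n-1) - n - 6) / ((n+1)(n+2)) * a_n; check: a_0 = 2, a_1 = 2, a_2 = -6, a_3 = -7/3, a_4 = 3, a_5 = 7/20


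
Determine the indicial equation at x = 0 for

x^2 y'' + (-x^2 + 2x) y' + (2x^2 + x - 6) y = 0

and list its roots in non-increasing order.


Divide by x^2 to reach normal form y'' + P_1(x) y' + P_2(x) y = 0 with P_1(x) = -1 + 2/x and P_2(x) = 2 + 1/x - 6/x^2.
x = 0 is a singular point because the y'-coefficient -1 + 2/x has a pole at x = 0 and the y-coefficient 2 + 1/x - 6/x^2 has a pole at x = 0.
It is a regular singular point because x P_1(x) = p(x) = 2 - x and x^2 P_2(x) = q(x) = 2x^2 + x - 6 are polynomials, hence analytic at x = 0.
p(0) = 2,  q(0) = -6.
Indicial equation: r(r-1) + p(0) r + q(0) = 0, i.e. r^2 + (p(0) - 1) r + q(0) = 0, i.e. r^2 + 1 r - 6 = 0.
Discriminant: (1)^2 - 4(-6) = 25, so r = (-1 ± 5)/2.
Solving: r_1 = 2, r_2 = -3.

indicial: r^2 + 1 r - 6 = 0; roots r_1 = 2, r_2 = -3


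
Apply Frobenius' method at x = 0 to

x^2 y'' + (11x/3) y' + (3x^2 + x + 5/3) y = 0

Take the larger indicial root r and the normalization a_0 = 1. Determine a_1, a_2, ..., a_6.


Write in Frobenius form y'' + (p(x)/x) y' + (q(x)/x^2) y = 0:
  p(x) = 11/3,  q(x) = 3x^2 + x + 5/3.
Indicial equation: r(r-1) + (11/3) r + (5/3) = 0 -> roots r_1 = -1, r_2 = -5/3.
Take r = r_1 = -1. Let y(x) = x^r sum_{n>=0} a_n x^n with a_0 = 1.
Substitute y = x^r sum a_n x^n and match x^{r+n}. The recurrence is
  D(n) a_n + 1 a_{n-1} + 3 a_{n-2} = 0,  where D(n) = (r+n)(r+n-1) + (11/3)(r+n) + (5/3).
  a_n = [-1 a_{n-1} - 3 a_{n-2}] / D(n).
Since the indicial polynomial factors as (r - r_1)(r - r_2), D(n) = (r_1 + n - r_1)(r_1 + n - r_2) = n(n + 2/3).
Evaluating step by step (a_0 = 1):
  n = 1: D(1) = 1(1 + 2/3) = 5/3; numerator = -1(1) = -1; a_1 = (-1)/(5/3) = -3/5
  n = 2: D(2) = 2(2 + 2/3) = 16/3; numerator = -1(-3/5) - 3(1) = -12/5; a_2 = (-12/5)/(16/3) = -9/20
  n = 3: D(3) = 3(3 + 2/3) = 11; numerator = -1(-9/20) - 3(-3/5) = 9/4; a_3 = (9/4)/(11) = 9/44
  n = 4: D(4) = 4(4 + 2/3) = 56/3; numerator = -1(9/44) - 3(-9/20) = 63/55; a_4 = (63/55)/(56/3) = 27/440
  n = 5: D(5) = 5(5 + 2/3) = 85/3; numerator = -1(27/440) - 3(9/44) = -27/40; a_5 = (-27/40)/(85/3) = -81/3400
  n = 6: D(6) = 6(6 + 2/3) = 40; numerator = -1(-81/3400) - 3(27/440) = -2997/18700; a_6 = (-2997/18700)/(40) = -2997/748000

r = -1; a_0 = 1; a_1 = -3/5; a_2 = -9/20; a_3 = 9/44; a_4 = 27/440; a_5 = -81/3400; a_6 = -2997/748000


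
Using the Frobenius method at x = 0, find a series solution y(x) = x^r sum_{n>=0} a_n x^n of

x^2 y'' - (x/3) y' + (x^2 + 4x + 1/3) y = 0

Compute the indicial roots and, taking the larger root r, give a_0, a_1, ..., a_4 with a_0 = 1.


Write in Frobenius form y'' + (p(x)/x) y' + (q(x)/x^2) y = 0:
  p(x) = -1/3,  q(x) = x^2 + 4x + 1/3.
Indicial equation: r(r-1) + (-1/3) r + (1/3) = 0 -> roots r_1 = 1, r_2 = 1/3.
Take r = r_1 = 1. Let y(x) = x^r sum_{n>=0} a_n x^n with a_0 = 1.
Substitute y = x^r sum a_n x^n and match x^{r+n}. The recurrence is
  D(n) a_n + 4 a_{n-1} + 1 a_{n-2} = 0,  where D(n) = (r+n)(r+n-1) + (-1/3)(r+n) + (1/3).
  a_n = [-4 a_{n-1} - 1 a_{n-2}] / D(n).
Since the indicial polynomial factors as (r - r_1)(r - r_2), D(n) = (r_1 + n - r_1)(r_1 + n - r_2) = n(n + 2/3).
Evaluating step by step (a_0 = 1):
  n = 1: D(1) = 1(1 + 2/3) = 5/3; numerator = -4(1) = -4; a_1 = (-4)/(5/3) = -12/5
  n = 2: D(2) = 2(2 + 2/3) = 16/3; numerator = -4(-12/5) - 1(1) = 43/5; a_2 = (43/5)/(16/3) = 129/80
  n = 3: D(3) = 3(3 + 2/3) = 11; numerator = -4(129/80) - 1(-12/5) = -81/20; a_3 = (-81/20)/(11) = -81/220
  n = 4: D(4) = 4(4 + 2/3) = 56/3; numerator = -4(-81/220) - 1(129/80) = -123/880; a_4 = (-123/880)/(56/3) = -369/49280

r = 1; a_0 = 1; a_1 = -12/5; a_2 = 129/80; a_3 = -81/220; a_4 = -369/49280


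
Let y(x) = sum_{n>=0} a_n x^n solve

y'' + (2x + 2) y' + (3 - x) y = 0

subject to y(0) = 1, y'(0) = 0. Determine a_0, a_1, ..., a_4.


Ansatz: y(x) = sum_{n>=0} a_n x^n, so y'(x) = sum_{n>=1} n a_n x^(n-1) and y''(x) = sum_{n>=2} n(n-1) a_n x^(n-2).
Substitute into P(x) y'' + Q(x) y' + R(x) y = 0 with P(x) = 1, Q(x) = 2x + 2, R(x) = 3 - x, and match powers of x.
Initial conditions: a_0 = 1, a_1 = 0.
Setting the coefficient of each power of x to zero and solving order by order (substituting the coefficients already found):
  x^0: 2 a_2 + 2 a_1 + 3 a_0 = 0  ->  2 a_2 = -2 a_1 - 3 a_0 = -3  ->  a_2 = -3/2
  x^1: 6 a_3 + 4 a_2 + 5 a_1 - a_0 = 0  ->  6 a_3 = -4 a_2 - 5 a_1 + a_0 = 7  ->  a_3 = 7/6
  x^2: 12 a_4 + 6 a_3 + 7 a_2 - a_1 = 0  ->  12 a_4 = -6 a_3 - 7 a_2 + a_1 = 7/2  ->  a_4 = 7/24
Truncated series: y(x) = 1 - (3/2) x^2 + (7/6) x^3 + (7/24) x^4 + O(x^5).

a_0 = 1; a_1 = 0; a_2 = -3/2; a_3 = 7/6; a_4 = 7/24


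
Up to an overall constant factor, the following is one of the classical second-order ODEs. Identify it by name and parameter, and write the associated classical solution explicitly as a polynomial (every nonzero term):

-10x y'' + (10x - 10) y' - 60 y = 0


All three coefficients share the factor -10; dividing through by -10 gives  x y'' + (1 - x) y' + 6 y = 0.
This matches the Laguerre equation x y'' + (1 - x) y' + n y = 0 with n = 6; the polynomial solution is L_6(x).
With y = sum_k a_k x^k, matching x^k gives (k+1)k a_{k+1} + (k+1) a_{k+1} - k a_k + n a_k = 0, i.e. (k+1)^2 a_{k+1} = (k - n) a_k = (k - 6) a_k. The right side vanishes at k = 6, so the series terminates at degree 6.
Standard normalization L_n(0) = 1 gives a_0 = 1. Work upward with a_{k+1} = (k - 6) a_k / (k+1)^2:
  a_1 = (0 - 6)(1) / 1^2 = -6/1 = -6
  a_2 = (1 - 6)(-6) / 2^2 = 30/4 = 15/2
  a_3 = (2 - 6)(15/2) / 3^2 = -30/9 = -10/3
  a_4 = (3 - 6)(-10/3) / 4^2 = 10/16 = 5/8
  a_5 = (4 - 6)(5/8) / 5^2 = (-5/4)/25 = -1/20
  a_6 = (5 - 6)(-1/20) / 6^2 = (1/20)/36 = 1/720
Hence L_6(x) = x^6/720 - x^5/20 + 5 x^4/8 - 10 x^3/3 + 15 x^2/2 - 6 x + 1.

L_6(x); series = x^6/720 - x^5/20 + 5 x^4/8 - 10 x^3/3 + 15 x^2/2 - 6 x + 1


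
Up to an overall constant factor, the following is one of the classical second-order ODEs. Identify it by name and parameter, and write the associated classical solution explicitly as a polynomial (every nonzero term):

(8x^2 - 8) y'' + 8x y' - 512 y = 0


All three coefficients share the factor -8; dividing through by -8 gives  (1 - x^2) y'' - x y' + 64 y = 0.
This matches the Chebyshev equation (1 - x^2) y'' - x y' + n^2 y = 0 (note the -x y' term, not -2x y') with n^2 = 64, so n = 8; the polynomial solution is T_8(x).
With y = sum_k a_k x^k, matching x^k gives (k+2)(k+1) a_{k+2} = (k^2 - n^2) a_k = (k - 8)(k + 8) a_k. The right side vanishes at k = 8, so the series with the parity of 8 terminates at degree 8.
Standard normalization: leading coefficient of T_n is 2^(n-1), so a_8 = 2^7 = 128. Work downward with a_k = (k+1)(k+2) a_{k+2} / ((k - 8)(k + 8)):
  a_6 = (7)(8)(128) / ((6 - 8)(6 + 8)) = 7168/(-28) = -256
  a_4 = (5)(6)(-256) / ((4 - 8)(4 + 8)) = -7680/(-48) = 160
  a_2 = (3)(4)(160) / ((2 - 8)(2 + 8)) = 1920/(-60) = -32
  a_0 = (1)(2)(-32) / ((0 - 8)(0 + 8)) = -64/(-64) = 1
Hence T_8(x) = 128 x^8 - 256 x^6 + 160 x^4 - 32 x^2 + 1.

T_8(x); series = 128 x^8 - 256 x^6 + 160 x^4 - 32 x^2 + 1


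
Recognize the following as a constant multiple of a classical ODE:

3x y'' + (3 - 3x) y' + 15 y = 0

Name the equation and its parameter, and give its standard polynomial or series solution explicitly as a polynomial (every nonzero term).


All three coefficients share the factor 3; dividing through by 3 gives  x y'' + (1 - x) y' + 5 y = 0.
This matches the Laguerre equation x y'' + (1 - x) y' + n y = 0 with n = 5; the polynomial solution is L_5(x).
With y = sum_k a_k x^k, matching x^k gives (k+1)k a_{k+1} + (k+1) a_{k+1} - k a_k + n a_k = 0, i.e. (k+1)^2 a_{k+1} = (k - n) a_k = (k - 5) a_k. The right side vanishes at k = 5, so the series terminates at degree 5.
Standard normalization L_n(0) = 1 gives a_0 = 1. Work upward with a_{k+1} = (k - 5) a_k / (k+1)^2:
  a_1 = (0 - 5)(1) / 1^2 = -5/1 = -5
  a_2 = (1 - 5)(-5) / 2^2 = 20/4 = 5
  a_3 = (2 - 5)(5) / 3^2 = -15/9 = -5/3
  a_4 = (3 - 5)(-5/3) / 4^2 = (10/3)/16 = 5/24
  a_5 = (4 - 5)(5/24) / 5^2 = (-5/24)/25 = -1/120
Hence L_5(x) = -x^5/120 + 5 x^4/24 - 5 x^3/3 + 5 x^2 - 5 x + 1.

L_5(x); series = -x^5/120 + 5 x^4/24 - 5 x^3/3 + 5 x^2 - 5 x + 1


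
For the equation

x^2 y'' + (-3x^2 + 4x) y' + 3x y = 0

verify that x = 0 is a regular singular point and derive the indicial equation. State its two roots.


Divide by x^2 to reach normal form y'' + P_1(x) y' + P_2(x) y = 0 with P_1(x) = -3 + 4/x and P_2(x) = 3/x.
x = 0 is a singular point because the y'-coefficient -3 + 4/x has a pole at x = 0 and the y-coefficient 3/x has a pole at x = 0.
It is a regular singular point because x P_1(x) = p(x) = 4 - 3x and x^2 P_2(x) = q(x) = 3x are polynomials, hence analytic at x = 0.
p(0) = 4,  q(0) = 0.
Indicial equation: r(r-1) + p(0) r + q(0) = 0, i.e. r^2 + (p(0) - 1) r + q(0) = 0, i.e. r^2 + 3 r = 0.
Discriminant: (3)^2 - 4(0) = 9, so r = (-3 ± 3)/2.
Solving: r_1 = 0, r_2 = -3.

indicial: r^2 + 3 r = 0; roots r_1 = 0, r_2 = -3


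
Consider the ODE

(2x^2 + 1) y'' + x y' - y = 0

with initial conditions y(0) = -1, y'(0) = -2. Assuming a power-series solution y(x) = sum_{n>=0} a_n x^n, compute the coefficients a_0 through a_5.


Ansatz: y(x) = sum_{n>=0} a_n x^n, so y'(x) = sum_{n>=1} n a_n x^(n-1) and y''(x) = sum_{n>=2} n(n-1) a_n x^(n-2).
Substitute into P(x) y'' + Q(x) y' + R(x) y = 0 with P(x) = 2x^2 + 1, Q(x) = x, R(x) = -1, and match powers of x.
Initial conditions: a_0 = -1, a_1 = -2.
Setting the coefficient of each power of x to zero and solving order by order (substituting the coefficients already found):
  x^0: 2 a_2 - a_0 = 0  ->  2 a_2 = a_0 = -1  ->  a_2 = -1/2
  x^1: 6 a_3 = 0  ->  a_3 = 0
  x^2: 12 a_4 + 5 a_2 = 0  ->  12 a_4 = -5 a_2 = 5/2  ->  a_4 = 5/24
  x^3: 20 a_5 + 14 a_3 = 0  ->  20 a_5 = -14 a_3 = 0  ->  a_5 = 0
Truncated series: y(x) = -1 - 2 x - (1/2) x^2 + (5/24) x^4 + O(x^6).

a_0 = -1; a_1 = -2; a_2 = -1/2; a_3 = 0; a_4 = 5/24; a_5 = 0


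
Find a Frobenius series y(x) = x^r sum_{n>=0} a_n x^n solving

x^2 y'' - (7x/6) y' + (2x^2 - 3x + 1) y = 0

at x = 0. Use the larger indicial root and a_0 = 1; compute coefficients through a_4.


Write in Frobenius form y'' + (p(x)/x) y' + (q(x)/x^2) y = 0:
  p(x) = -7/6,  q(x) = 2x^2 - 3x + 1.
Indicial equation: r(r-1) + (-7/6) r + (1) = 0 -> roots r_1 = 3/2, r_2 = 2/3.
Take r = r_1 = 3/2. Let y(x) = x^r sum_{n>=0} a_n x^n with a_0 = 1.
Substitute y = x^r sum a_n x^n and match x^{r+n}. The recurrence is
  D(n) a_n - 3 a_{n-1} + 2 a_{n-2} = 0,  where D(n) = (r+n)(r+n-1) + (-7/6)(r+n) + (1).
  a_n = [3 a_{n-1} - 2 a_{n-2}] / D(n).
Since the indicial polynomial factors as (r - r_1)(r - r_2), D(n) = (r_1 + n - r_1)(r_1 + n - r_2) = n(n + 5/6).
Evaluating step by step (a_0 = 1):
  n = 1: D(1) = 1(1 + 5/6) = 11/6; numerator = 3(1) = 3; a_1 = (3)/(11/6) = 18/11
  n = 2: D(2) = 2(2 + 5/6) = 17/3; numerator = 3(18/11) - 2(1) = 32/11; a_2 = (32/11)/(17/3) = 96/187
  n = 3: D(3) = 3(3 + 5/6) = 23/2; numerator = 3(96/187) - 2(18/11) = -324/187; a_3 = (-324/187)/(23/2) = -648/4301
  n = 4: D(4) = 4(4 + 5/6) = 58/3; numerator = 3(-648/4301) - 2(96/187) = -6360/4301; a_4 = (-6360/4301)/(58/3) = -9540/124729

r = 3/2; a_0 = 1; a_1 = 18/11; a_2 = 96/187; a_3 = -648/4301; a_4 = -9540/124729


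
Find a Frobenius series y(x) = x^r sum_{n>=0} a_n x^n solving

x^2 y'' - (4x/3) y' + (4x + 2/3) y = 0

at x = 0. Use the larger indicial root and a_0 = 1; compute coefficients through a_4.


Write in Frobenius form y'' + (p(x)/x) y' + (q(x)/x^2) y = 0:
  p(x) = -4/3,  q(x) = 4x + 2/3.
Indicial equation: r(r-1) + (-4/3) r + (2/3) = 0 -> roots r_1 = 2, r_2 = 1/3.
Take r = r_1 = 2. Let y(x) = x^r sum_{n>=0} a_n x^n with a_0 = 1.
Substitute y = x^r sum a_n x^n and match x^{r+n}. The recurrence is
  D(n) a_n + 4 a_{n-1} = 0,  where D(n) = (r+n)(r+n-1) + (-4/3)(r+n) + (2/3).
  a_n = -4 / D(n) * a_{n-1}.
Since the indicial polynomial factors as (r - r_1)(r - r_2), D(n) = (r_1 + n - r_1)(r_1 + n - r_2) = n(n + 5/3).
Evaluating step by step (a_0 = 1):
  n = 1: D(1) = 1(1 + 5/3) = 8/3; numerator = -4(1) = -4; a_1 = (-4)/(8/3) = -3/2
  n = 2: D(2) = 2(2 + 5/3) = 22/3; numerator = -4(-3/2) = 6; a_2 = (6)/(22/3) = 9/11
  n = 3: D(3) = 3(3 + 5/3) = 14; numerator = -4(9/11) = -36/11; a_3 = (-36/11)/(14) = -18/77
  n = 4: D(4) = 4(4 + 5/3) = 68/3; numerator = -4(-18/77) = 72/77; a_4 = (72/77)/(68/3) = 54/1309

r = 2; a_0 = 1; a_1 = -3/2; a_2 = 9/11; a_3 = -18/77; a_4 = 54/1309


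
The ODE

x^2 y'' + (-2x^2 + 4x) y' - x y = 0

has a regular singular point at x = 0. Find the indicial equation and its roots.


Divide by x^2 to reach normal form y'' + P_1(x) y' + P_2(x) y = 0 with P_1(x) = -2 + 4/x and P_2(x) = -1/x.
x = 0 is a singular point because the y'-coefficient -2 + 4/x has a pole at x = 0 and the y-coefficient -1/x has a pole at x = 0.
It is a regular singular point because x P_1(x) = p(x) = 4 - 2x and x^2 P_2(x) = q(x) = -x are polynomials, hence analytic at x = 0.
p(0) = 4,  q(0) = 0.
Indicial equation: r(r-1) + p(0) r + q(0) = 0, i.e. r^2 + (p(0) - 1) r + q(0) = 0, i.e. r^2 + 3 r = 0.
Discriminant: (3)^2 - 4(0) = 9, so r = (-3 ± 3)/2.
Solving: r_1 = 0, r_2 = -3.

indicial: r^2 + 3 r = 0; roots r_1 = 0, r_2 = -3


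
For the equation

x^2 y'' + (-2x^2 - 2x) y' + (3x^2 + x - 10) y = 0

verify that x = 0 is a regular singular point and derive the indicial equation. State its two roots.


Divide by x^2 to reach normal form y'' + P_1(x) y' + P_2(x) y = 0 with P_1(x) = -2 - 2/x and P_2(x) = 3 + 1/x - 10/x^2.
x = 0 is a singular point because the y'-coefficient -2 - 2/x has a pole at x = 0 and the y-coefficient 3 + 1/x - 10/x^2 has a pole at x = 0.
It is a regular singular point because x P_1(x) = p(x) = -2x - 2 and x^2 P_2(x) = q(x) = 3x^2 + x - 10 are polynomials, hence analytic at x = 0.
p(0) = -2,  q(0) = -10.
Indicial equation: r(r-1) + p(0) r + q(0) = 0, i.e. r^2 + (p(0) - 1) r + q(0) = 0, i.e. r^2 - 3 r - 10 = 0.
Discriminant: (-3)^2 - 4(-10) = 49, so r = (3 ± 7)/2.
Solving: r_1 = 5, r_2 = -2.

indicial: r^2 - 3 r - 10 = 0; roots r_1 = 5, r_2 = -2


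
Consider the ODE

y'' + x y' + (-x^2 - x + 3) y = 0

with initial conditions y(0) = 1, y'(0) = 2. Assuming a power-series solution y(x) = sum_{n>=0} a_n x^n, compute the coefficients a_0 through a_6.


Ansatz: y(x) = sum_{n>=0} a_n x^n, so y'(x) = sum_{n>=1} n a_n x^(n-1) and y''(x) = sum_{n>=2} n(n-1) a_n x^(n-2).
Substitute into P(x) y'' + Q(x) y' + R(x) y = 0 with P(x) = 1, Q(x) = x, R(x) = -x^2 - x + 3, and match powers of x.
Initial conditions: a_0 = 1, a_1 = 2.
Setting the coefficient of each power of x to zero and solving order by order (substituting the coefficients already found):
  x^0: 2 a_2 + 3 a_0 = 0  ->  2 a_2 = -3 a_0 = -3  ->  a_2 = -3/2
  x^1: 6 a_3 + 4 a_1 - a_0 = 0  ->  6 a_3 = -4 a_1 + a_0 = -7  ->  a_3 = -7/6
  x^2: 12 a_4 + 5 a_2 - a_1 - a_0 = 0  ->  12 a_4 = -5 a_2 + a_1 + a_0 = 21/2  ->  a_4 = 7/8
  x^3: 20 a_5 + 6 a_3 - a_2 - a_1 = 0  ->  20 a_5 = -6 a_3 + a_2 + a_1 = 15/2  ->  a_5 = 3/8
  x^4: 30 a_6 + 7 a_4 - a_3 - a_2 = 0  ->  30 a_6 = -7 a_4 + a_3 + a_2 = -211/24  ->  a_6 = -211/720
Truncated series: y(x) = 1 + 2 x - (3/2) x^2 - (7/6) x^3 + (7/8) x^4 + (3/8) x^5 - (211/720) x^6 + O(x^7).

a_0 = 1; a_1 = 2; a_2 = -3/2; a_3 = -7/6; a_4 = 7/8; a_5 = 3/8; a_6 = -211/720


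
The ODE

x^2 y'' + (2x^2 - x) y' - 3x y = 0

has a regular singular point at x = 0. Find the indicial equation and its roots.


Divide by x^2 to reach normal form y'' + P_1(x) y' + P_2(x) y = 0 with P_1(x) = 2 - 1/x and P_2(x) = -3/x.
x = 0 is a singular point because the y'-coefficient 2 - 1/x has a pole at x = 0 and the y-coefficient -3/x has a pole at x = 0.
It is a regular singular point because x P_1(x) = p(x) = 2x - 1 and x^2 P_2(x) = q(x) = -3x are polynomials, hence analytic at x = 0.
p(0) = -1,  q(0) = 0.
Indicial equation: r(r-1) + p(0) r + q(0) = 0, i.e. r^2 + (p(0) - 1) r + q(0) = 0, i.e. r^2 - 2 r = 0.
Discriminant: (-2)^2 - 4(0) = 4, so r = (2 ± 2)/2.
Solving: r_1 = 2, r_2 = 0.

indicial: r^2 - 2 r = 0; roots r_1 = 2, r_2 = 0


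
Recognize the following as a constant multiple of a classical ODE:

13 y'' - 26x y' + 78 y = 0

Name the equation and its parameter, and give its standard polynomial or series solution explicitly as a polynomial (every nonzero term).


All three coefficients share the factor 13; dividing through by 13 gives  y'' - 2x y' + 6 y = 0.
This matches the Hermite equation y'' - 2x y' + 2n y = 0 with 2n = 6, so n = 3; the polynomial solution is H_3(x).
With y = sum_k a_k x^k, matching x^k gives (k+2)(k+1) a_{k+2} = 2(k - n) a_k = 2(k - 3) a_k. The right side vanishes at k = 3, so the series with the parity of 3 terminates at degree 3.
Standard normalization: leading coefficient of H_n is 2^n, so a_3 = 2^3 = 8. Work downward with a_k = (k+1)(k+2) a_{k+2} / (2(k - n)):
  a_1 = (2)(3)(8) / (2(1 - 3)) = 48/(-4) = -12
Hence H_3(x) = 8 x^3 - 12 x.

H_3(x); series = 8 x^3 - 12 x


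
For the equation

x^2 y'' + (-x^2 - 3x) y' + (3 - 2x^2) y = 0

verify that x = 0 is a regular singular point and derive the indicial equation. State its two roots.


Divide by x^2 to reach normal form y'' + P_1(x) y' + P_2(x) y = 0 with P_1(x) = -1 - 3/x and P_2(x) = -2 + 3/x^2.
x = 0 is a singular point because the y'-coefficient -1 - 3/x has a pole at x = 0 and the y-coefficient -2 + 3/x^2 has a pole at x = 0.
It is a regular singular point because x P_1(x) = p(x) = -x - 3 and x^2 P_2(x) = q(x) = 3 - 2x^2 are polynomials, hence analytic at x = 0.
p(0) = -3,  q(0) = 3.
Indicial equation: r(r-1) + p(0) r + q(0) = 0, i.e. r^2 + (p(0) - 1) r + q(0) = 0, i.e. r^2 - 4 r + 3 = 0.
Discriminant: (-4)^2 - 4(3) = 4, so r = (4 ± 2)/2.
Solving: r_1 = 3, r_2 = 1.

indicial: r^2 - 4 r + 3 = 0; roots r_1 = 3, r_2 = 1


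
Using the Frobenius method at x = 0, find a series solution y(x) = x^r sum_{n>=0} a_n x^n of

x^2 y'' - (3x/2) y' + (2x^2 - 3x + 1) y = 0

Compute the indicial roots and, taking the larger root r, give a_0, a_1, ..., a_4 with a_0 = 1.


Write in Frobenius form y'' + (p(x)/x) y' + (q(x)/x^2) y = 0:
  p(x) = -3/2,  q(x) = 2x^2 - 3x + 1.
Indicial equation: r(r-1) + (-3/2) r + (1) = 0 -> roots r_1 = 2, r_2 = 1/2.
Take r = r_1 = 2. Let y(x) = x^r sum_{n>=0} a_n x^n with a_0 = 1.
Substitute y = x^r sum a_n x^n and match x^{r+n}. The recurrence is
  D(n) a_n - 3 a_{n-1} + 2 a_{n-2} = 0,  where D(n) = (r+n)(r+n-1) + (-3/2)(r+n) + (1).
  a_n = [3 a_{n-1} - 2 a_{n-2}] / D(n).
Since the indicial polynomial factors as (r - r_1)(r - r_2), D(n) = (r_1 + n - r_1)(r_1 + n - r_2) = n(n + 3/2).
Evaluating step by step (a_0 = 1):
  n = 1: D(1) = 1(1 + 3/2) = 5/2; numerator = 3(1) = 3; a_1 = (3)/(5/2) = 6/5
  n = 2: D(2) = 2(2 + 3/2) = 7; numerator = 3(6/5) - 2(1) = 8/5; a_2 = (8/5)/(7) = 8/35
  n = 3: D(3) = 3(3 + 3/2) = 27/2; numerator = 3(8/35) - 2(6/5) = -12/7; a_3 = (-12/7)/(27/2) = -8/63
  n = 4: D(4) = 4(4 + 3/2) = 22; numerator = 3(-8/63) - 2(8/35) = -88/105; a_4 = (-88/105)/(22) = -4/105

r = 2; a_0 = 1; a_1 = 6/5; a_2 = 8/35; a_3 = -8/63; a_4 = -4/105


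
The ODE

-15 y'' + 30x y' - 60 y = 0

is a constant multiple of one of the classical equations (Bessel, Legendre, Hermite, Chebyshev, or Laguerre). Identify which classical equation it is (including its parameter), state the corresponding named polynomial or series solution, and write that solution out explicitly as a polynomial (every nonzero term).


All three coefficients share the factor -15; dividing through by -15 gives  y'' - 2x y' + 4 y = 0.
This matches the Hermite equation y'' - 2x y' + 2n y = 0 with 2n = 4, so n = 2; the polynomial solution is H_2(x).
With y = sum_k a_k x^k, matching x^k gives (k+2)(k+1) a_{k+2} = 2(k - n) a_k = 2(k - 2) a_k. The right side vanishes at k = 2, so the series with the parity of 2 terminates at degree 2.
Standard normalization: leading coefficient of H_n is 2^n, so a_2 = 2^2 = 4. Work downward with a_k = (k+1)(k+2) a_{k+2} / (2(k - n)):
  a_0 = (1)(2)(4) / (2(0 - 2)) = 8/(-4) = -2
Hence H_2(x) = 4 x^2 - 2.

H_2(x); series = 4 x^2 - 2


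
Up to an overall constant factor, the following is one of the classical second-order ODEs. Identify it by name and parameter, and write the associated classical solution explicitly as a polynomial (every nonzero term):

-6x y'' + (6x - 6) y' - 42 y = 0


All three coefficients share the factor -6; dividing through by -6 gives  x y'' + (1 - x) y' + 7 y = 0.
This matches the Laguerre equation x y'' + (1 - x) y' + n y = 0 with n = 7; the polynomial solution is L_7(x).
With y = sum_k a_k x^k, matching x^k gives (k+1)k a_{k+1} + (k+1) a_{k+1} - k a_k + n a_k = 0, i.e. (k+1)^2 a_{k+1} = (k - n) a_k = (k - 7) a_k. The right side vanishes at k = 7, so the series terminates at degree 7.
Standard normalization L_n(0) = 1 gives a_0 = 1. Work upward with a_{k+1} = (k - 7) a_k / (k+1)^2:
  a_1 = (0 - 7)(1) / 1^2 = -7/1 = -7
  a_2 = (1 - 7)(-7) / 2^2 = 42/4 = 21/2
  a_3 = (2 - 7)(21/2) / 3^2 = (-105/2)/9 = -35/6
  a_4 = (3 - 7)(-35/6) / 4^2 = (70/3)/16 = 35/24
  a_5 = (4 - 7)(35/24) / 5^2 = (-35/8)/25 = -7/40
  a_6 = (5 - 7)(-7/40) / 6^2 = (7/20)/36 = 7/720
  a_7 = (6 - 7)(7/720) / 7^2 = (-7/720)/49 = -1/5040
Hence L_7(x) = -x^7/5040 + 7 x^6/720 - 7 x^5/40 + 35 x^4/24 - 35 x^3/6 + 21 x^2/2 - 7 x + 1.

L_7(x); series = -x^7/5040 + 7 x^6/720 - 7 x^5/40 + 35 x^4/24 - 35 x^3/6 + 21 x^2/2 - 7 x + 1


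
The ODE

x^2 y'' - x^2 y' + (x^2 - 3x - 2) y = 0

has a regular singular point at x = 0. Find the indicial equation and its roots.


Divide by x^2 to reach normal form y'' + P_1(x) y' + P_2(x) y = 0 with P_1(x) = -1 and P_2(x) = 1 - 3/x - 2/x^2.
x = 0 is a singular point because the y-coefficient 1 - 3/x - 2/x^2 has a pole at x = 0.
It is a regular singular point because x P_1(x) = p(x) = -x and x^2 P_2(x) = q(x) = x^2 - 3x - 2 are polynomials, hence analytic at x = 0.
p(0) = 0,  q(0) = -2.
Indicial equation: r(r-1) + p(0) r + q(0) = 0, i.e. r^2 + (p(0) - 1) r + q(0) = 0, i.e. r^2 - 1 r - 2 = 0.
Discriminant: (-1)^2 - 4(-2) = 9, so r = (1 ± 3)/2.
Solving: r_1 = 2, r_2 = -1.

indicial: r^2 - 1 r - 2 = 0; roots r_1 = 2, r_2 = -1


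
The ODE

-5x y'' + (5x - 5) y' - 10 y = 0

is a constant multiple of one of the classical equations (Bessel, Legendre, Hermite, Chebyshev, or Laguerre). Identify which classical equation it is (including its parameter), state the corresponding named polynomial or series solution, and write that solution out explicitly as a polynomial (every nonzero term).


All three coefficients share the factor -5; dividing through by -5 gives  x y'' + (1 - x) y' + 2 y = 0.
This matches the Laguerre equation x y'' + (1 - x) y' + n y = 0 with n = 2; the polynomial solution is L_2(x).
With y = sum_k a_k x^k, matching x^k gives (k+1)k a_{k+1} + (k+1) a_{k+1} - k a_k + n a_k = 0, i.e. (k+1)^2 a_{k+1} = (k - n) a_k = (k - 2) a_k. The right side vanishes at k = 2, so the series terminates at degree 2.
Standard normalization L_n(0) = 1 gives a_0 = 1. Work upward with a_{k+1} = (k - 2) a_k / (k+1)^2:
  a_1 = (0 - 2)(1) / 1^2 = -2/1 = -2
  a_2 = (1 - 2)(-2) / 2^2 = 2/4 = 1/2
Hence L_2(x) = x^2/2 - 2 x + 1.

L_2(x); series = x^2/2 - 2 x + 1


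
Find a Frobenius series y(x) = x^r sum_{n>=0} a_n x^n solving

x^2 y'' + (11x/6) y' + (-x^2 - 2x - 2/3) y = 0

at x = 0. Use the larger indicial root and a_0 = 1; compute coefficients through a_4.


Write in Frobenius form y'' + (p(x)/x) y' + (q(x)/x^2) y = 0:
  p(x) = 11/6,  q(x) = -x^2 - 2x - 2/3.
Indicial equation: r(r-1) + (11/6) r + (-2/3) = 0 -> roots r_1 = 1/2, r_2 = -4/3.
Take r = r_1 = 1/2. Let y(x) = x^r sum_{n>=0} a_n x^n with a_0 = 1.
Substitute y = x^r sum a_n x^n and match x^{r+n}. The recurrence is
  D(n) a_n - 2 a_{n-1} - 1 a_{n-2} = 0,  where D(n) = (r+n)(r+n-1) + (11/6)(r+n) + (-2/3).
  a_n = [2 a_{n-1} + 1 a_{n-2}] / D(n).
Since the indicial polynomial factors as (r - r_1)(r - r_2), D(n) = (r_1 + n - r_1)(r_1 + n - r_2) = n(n + 11/6).
Evaluating step by step (a_0 = 1):
  n = 1: D(1) = 1(1 + 11/6) = 17/6; numerator = 2(1) = 2; a_1 = (2)/(17/6) = 12/17
  n = 2: D(2) = 2(2 + 11/6) = 23/3; numerator = 2(12/17) + 1(1) = 41/17; a_2 = (41/17)/(23/3) = 123/391
  n = 3: D(3) = 3(3 + 11/6) = 29/2; numerator = 2(123/391) + 1(12/17) = 522/391; a_3 = (522/391)/(29/2) = 36/391
  n = 4: D(4) = 4(4 + 11/6) = 70/3; numerator = 2(36/391) + 1(123/391) = 195/391; a_4 = (195/391)/(70/3) = 117/5474

r = 1/2; a_0 = 1; a_1 = 12/17; a_2 = 123/391; a_3 = 36/391; a_4 = 117/5474
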